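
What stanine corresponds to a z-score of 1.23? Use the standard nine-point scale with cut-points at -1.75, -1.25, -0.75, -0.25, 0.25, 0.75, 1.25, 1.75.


Stanine boundaries: [-1.75, -1.25, -0.75, -0.25, 0.25, 0.75, 1.25, 1.75]
z = 1.23
Check each boundary:
  z >= -1.75 -> could be stanine 2
  z >= -1.25 -> could be stanine 3
  z >= -0.75 -> could be stanine 4
  z >= -0.25 -> could be stanine 5
  z >= 0.25 -> could be stanine 6
  z >= 0.75 -> could be stanine 7
  z < 1.25
  z < 1.75
Highest qualifying boundary gives stanine = 7

7


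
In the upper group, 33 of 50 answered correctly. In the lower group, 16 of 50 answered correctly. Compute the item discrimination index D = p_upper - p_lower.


p_upper = 33/50 = 0.66
p_lower = 16/50 = 0.32
D = 0.66 - 0.32 = 0.34

0.34


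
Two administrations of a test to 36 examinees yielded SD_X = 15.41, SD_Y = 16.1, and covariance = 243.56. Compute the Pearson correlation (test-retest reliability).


r = cov(X,Y) / (SD_X * SD_Y)
r = 243.56 / (15.41 * 16.1)
r = 243.56 / 248.101
r = 0.9817

0.9817


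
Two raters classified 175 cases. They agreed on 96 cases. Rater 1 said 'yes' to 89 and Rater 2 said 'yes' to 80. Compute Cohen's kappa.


P_o = 96/175 = 0.548571
P_e = (89*80 + 86*95) / 30625 = 0.499265
kappa = (P_o - P_e) / (1 - P_e)
kappa = (0.548571 - 0.499265) / (1 - 0.499265)
kappa = 0.0985

0.0985


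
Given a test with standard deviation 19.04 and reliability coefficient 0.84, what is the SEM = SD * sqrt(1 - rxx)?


SEM = SD * sqrt(1 - rxx)
SEM = 19.04 * sqrt(1 - 0.84)
SEM = 19.04 * sqrt(0.16) = 19.04 * 0.4
SEM = 7.616

7.616


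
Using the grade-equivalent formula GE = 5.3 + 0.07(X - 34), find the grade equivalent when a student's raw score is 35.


raw - median = 35 - 34 = 1
slope * diff = 0.07 * 1 = 0.07
GE = 5.3 + 0.07
GE = 5.37

5.37


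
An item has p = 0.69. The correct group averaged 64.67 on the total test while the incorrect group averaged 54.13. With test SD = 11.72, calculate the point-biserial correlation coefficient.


q = 1 - p = 0.31
rpb = ((M1 - M0) / SD) * sqrt(p * q)
rpb = ((64.67 - 54.13) / 11.72) * sqrt(0.69 * 0.31)
rpb = 0.4159

0.4159


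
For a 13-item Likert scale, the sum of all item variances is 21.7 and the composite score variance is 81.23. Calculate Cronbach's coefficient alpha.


alpha = (k/(k-1)) * (1 - sum(si^2)/s_total^2)
= (13/12) * (1 - 21.7/81.23)
alpha = 0.7939

0.7939


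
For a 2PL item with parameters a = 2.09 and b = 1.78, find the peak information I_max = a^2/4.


For 2PL, max info at theta = b = 1.78
I_max = a^2 / 4 = 2.09^2 / 4
= 4.3681 / 4
I_max = 1.092

1.092


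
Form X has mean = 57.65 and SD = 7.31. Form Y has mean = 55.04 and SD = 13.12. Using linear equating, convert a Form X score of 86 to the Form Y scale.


slope = SD_Y / SD_X = 13.12 / 7.31 ~ 1.7948
intercept = mean_Y - slope * mean_X = 55.04 - (13.12 / 7.31) * 57.65 ~ -48.4303
Y = slope * X + intercept. To avoid rounding drift from the rounded slope/intercept, evaluate the equivalent form Y = mean_Y + SD_Y * (X - mean_X) / SD_X at full precision:
Y = 55.04 + 13.12 * (86 - 57.65) / 7.31
Y = 55.04 + 13.12 * 28.35 / 7.31
Y = 55.04 + 371.952 / 7.31
Y = 55.04 + 50.8826
Y = 105.9226

105.9226


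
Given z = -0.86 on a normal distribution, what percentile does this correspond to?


CDF(z) = 0.5 * (1 + erf(z/sqrt(2)))
erf(-0.6081) = -0.6102
CDF = 0.1949
Percentile rank = 0.1949 * 100 = 19.49

19.49


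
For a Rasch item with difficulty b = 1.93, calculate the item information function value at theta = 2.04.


P = 1/(1+exp(-(2.04-1.93))) = 0.5275
I = P*(1-P) = 0.5275 * 0.4725
I = 0.2492

0.2492


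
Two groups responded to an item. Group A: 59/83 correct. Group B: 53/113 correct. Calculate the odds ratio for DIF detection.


Odds_A = 59/24 = 2.4583
Odds_B = 53/60 = 0.8833
OR = Odds_A / Odds_B = 2.4583 / 0.8833
Exactly, OR = (59 * 60) / (24 * 53) = 3540 / 1272
OR = 2.783

2.783


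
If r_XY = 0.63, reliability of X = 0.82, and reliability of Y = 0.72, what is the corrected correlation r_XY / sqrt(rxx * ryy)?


r_corrected = rxy / sqrt(rxx * ryy)
= 0.63 / sqrt(0.82 * 0.72)
= 0.63 / sqrt(0.5904)
= 0.63 / 0.768375
r_corrected = 0.8199

0.8199


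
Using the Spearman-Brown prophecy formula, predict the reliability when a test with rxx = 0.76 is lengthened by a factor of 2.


r_new = (n * rxx) / (1 + (n-1) * rxx)
r_new = (2 * 0.76) / (1 + 1 * 0.76)
r_new = 1.52 / 1.76
r_new = 0.8636

0.8636


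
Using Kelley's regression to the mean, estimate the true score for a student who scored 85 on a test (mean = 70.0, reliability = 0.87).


T_est = rxx * X + (1 - rxx) * mean
T_est = 0.87 * 85 + 0.13 * 70.0
T_est = 73.95 + 9.1
T_est = 83.05

83.05


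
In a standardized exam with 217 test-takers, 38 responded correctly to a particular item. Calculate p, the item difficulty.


Item difficulty p = number correct / total examinees
p = 38 / 217
p = 0.1751

0.1751


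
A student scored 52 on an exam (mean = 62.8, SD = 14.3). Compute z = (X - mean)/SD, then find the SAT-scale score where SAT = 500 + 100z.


z = (X - mean) / SD = (52 - 62.8) / 14.3
z = -10.8 / 14.3
z = -0.7552
SAT-scale = SAT = 500 + 100z
Carry z at full precision (z = -10.8 / 14.3) into the conversion:
SAT-scale = 500 + 100 * (-10.8 / 14.3) = 500 + -1080 / 14.3
SAT-scale = 500 + -75.5245
SAT-scale = 424.4755

424.4755


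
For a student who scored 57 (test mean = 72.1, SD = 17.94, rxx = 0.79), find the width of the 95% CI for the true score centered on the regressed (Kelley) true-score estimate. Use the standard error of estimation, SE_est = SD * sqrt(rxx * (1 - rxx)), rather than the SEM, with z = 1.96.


True score estimate = 0.79*57 + 0.21*72.1 = 60.171
SE_est = SD * sqrt(rxx * (1 - rxx)) = 17.94 * sqrt(0.79 * 0.21) = 17.94 * sqrt(0.1659) = 7.30711
CI = T_est +/- z * SE_est, so width = 2 * z * SE_est = 2 * 1.96 * 7.30711
Width = 28.6439

28.6439


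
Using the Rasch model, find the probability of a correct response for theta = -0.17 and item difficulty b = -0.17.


theta - b = -0.17 - -0.17 = 0.0
exp(-(theta - b)) = exp(-0.0) = 1.0
P = 1 / (1 + 1.0)
P = 0.5

0.5


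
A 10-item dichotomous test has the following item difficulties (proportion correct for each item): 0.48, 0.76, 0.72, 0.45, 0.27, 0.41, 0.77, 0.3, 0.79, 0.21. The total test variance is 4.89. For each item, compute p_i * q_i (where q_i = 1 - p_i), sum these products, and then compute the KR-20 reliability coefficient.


For each item, compute p_i * q_i:
  Item 1: 0.48 * 0.52 = 0.2496
  Item 2: 0.76 * 0.24 = 0.1824
  Item 3: 0.72 * 0.28 = 0.2016
  Item 4: 0.45 * 0.55 = 0.2475
  Item 5: 0.27 * 0.73 = 0.1971
  Item 6: 0.41 * 0.59 = 0.2419
  Item 7: 0.77 * 0.23 = 0.1771
  Item 8: 0.3 * 0.7 = 0.21
  Item 9: 0.79 * 0.21 = 0.1659
  Item 10: 0.21 * 0.79 = 0.1659
Sum(p_i * q_i) = 0.2496 + 0.1824 + 0.2016 + 0.2475 + 0.1971 + 0.2419 + 0.1771 + 0.21 + 0.1659 + 0.1659 = 2.039
KR-20 = (k/(k-1)) * (1 - Sum(p_i*q_i) / Var_total)
= (10/9) * (1 - 2.039/4.89)
= 1.1111 * 0.583
KR-20 = 0.6478

0.6478


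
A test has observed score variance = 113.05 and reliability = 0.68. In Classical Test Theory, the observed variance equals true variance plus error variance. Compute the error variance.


var_true = rxx * var_obs = 0.68 * 113.05 = 76.874
var_error = var_obs - var_true
var_error = 113.05 - 76.874
var_error = 36.176

36.176


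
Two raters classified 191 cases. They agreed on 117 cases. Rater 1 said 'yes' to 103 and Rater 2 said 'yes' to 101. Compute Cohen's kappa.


P_o = 117/191 = 0.612565
P_e = (103*101 + 88*90) / 36481 = 0.502261
kappa = (P_o - P_e) / (1 - P_e)
kappa = (0.612565 - 0.502261) / (1 - 0.502261)
kappa = 0.2216

0.2216


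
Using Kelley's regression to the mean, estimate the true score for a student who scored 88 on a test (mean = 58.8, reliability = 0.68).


T_est = rxx * X + (1 - rxx) * mean
T_est = 0.68 * 88 + 0.32 * 58.8
T_est = 59.84 + 18.816
T_est = 78.656

78.656


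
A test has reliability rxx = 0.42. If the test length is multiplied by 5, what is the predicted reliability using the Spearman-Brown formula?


r_new = (n * rxx) / (1 + (n-1) * rxx)
r_new = (5 * 0.42) / (1 + 4 * 0.42)
r_new = 2.1 / 2.68
r_new = 0.7836

0.7836


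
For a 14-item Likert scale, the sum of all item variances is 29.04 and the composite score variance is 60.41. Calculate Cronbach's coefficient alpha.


alpha = (k/(k-1)) * (1 - sum(si^2)/s_total^2)
= (14/13) * (1 - 29.04/60.41)
alpha = 0.5592

0.5592


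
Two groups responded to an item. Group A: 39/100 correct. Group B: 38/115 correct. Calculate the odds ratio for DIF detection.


Odds_A = 39/61 = 0.6393
Odds_B = 38/77 = 0.4935
OR = Odds_A / Odds_B = 0.6393 / 0.4935
Exactly, OR = (39 * 77) / (61 * 38) = 3003 / 2318
OR = 1.2955

1.2955


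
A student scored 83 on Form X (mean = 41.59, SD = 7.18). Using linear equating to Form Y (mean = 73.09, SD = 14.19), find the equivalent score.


slope = SD_Y / SD_X = 14.19 / 7.18 ~ 1.9763
intercept = mean_Y - slope * mean_X = 73.09 - (14.19 / 7.18) * 41.59 ~ -9.1053
Y = slope * X + intercept. To avoid rounding drift from the rounded slope/intercept, evaluate the equivalent form Y = mean_Y + SD_Y * (X - mean_X) / SD_X at full precision:
Y = 73.09 + 14.19 * (83 - 41.59) / 7.18
Y = 73.09 + 14.19 * 41.41 / 7.18
Y = 73.09 + 587.6079 / 7.18
Y = 73.09 + 81.8395
Y = 154.9295

154.9295


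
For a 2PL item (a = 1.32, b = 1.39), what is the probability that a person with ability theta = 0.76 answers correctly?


a*(theta - b) = 1.32 * (0.76 - 1.39) = -0.8316
exp(--0.8316) = 2.297
P = 1 / (1 + 2.297)
P = 0.3033

0.3033


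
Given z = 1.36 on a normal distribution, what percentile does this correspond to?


CDF(z) = 0.5 * (1 + erf(z/sqrt(2)))
erf(0.9617) = 0.8262
CDF = 0.9131
Percentile rank = 0.9131 * 100 = 91.31

91.31


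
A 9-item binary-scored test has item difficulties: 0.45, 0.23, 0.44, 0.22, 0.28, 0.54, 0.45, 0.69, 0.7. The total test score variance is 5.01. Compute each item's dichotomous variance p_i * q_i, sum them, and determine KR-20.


For each item, compute p_i * q_i:
  Item 1: 0.45 * 0.55 = 0.2475
  Item 2: 0.23 * 0.77 = 0.1771
  Item 3: 0.44 * 0.56 = 0.2464
  Item 4: 0.22 * 0.78 = 0.1716
  Item 5: 0.28 * 0.72 = 0.2016
  Item 6: 0.54 * 0.46 = 0.2484
  Item 7: 0.45 * 0.55 = 0.2475
  Item 8: 0.69 * 0.31 = 0.2139
  Item 9: 0.7 * 0.3 = 0.21
Sum(p_i * q_i) = 0.2475 + 0.1771 + 0.2464 + 0.1716 + 0.2016 + 0.2484 + 0.2475 + 0.2139 + 0.21 = 1.964
KR-20 = (k/(k-1)) * (1 - Sum(p_i*q_i) / Var_total)
= (9/8) * (1 - 1.964/5.01)
= 1.125 * 0.608
KR-20 = 0.684

0.684


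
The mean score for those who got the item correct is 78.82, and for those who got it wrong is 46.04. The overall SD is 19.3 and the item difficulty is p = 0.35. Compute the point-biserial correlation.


q = 1 - p = 0.65
rpb = ((M1 - M0) / SD) * sqrt(p * q)
rpb = ((78.82 - 46.04) / 19.3) * sqrt(0.35 * 0.65)
rpb = 0.8101

0.8101


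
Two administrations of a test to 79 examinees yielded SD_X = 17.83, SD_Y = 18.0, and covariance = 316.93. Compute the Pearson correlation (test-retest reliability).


r = cov(X,Y) / (SD_X * SD_Y)
r = 316.93 / (17.83 * 18.0)
r = 316.93 / 320.94
r = 0.9875

0.9875


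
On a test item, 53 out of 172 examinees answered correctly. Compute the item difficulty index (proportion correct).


Item difficulty p = number correct / total examinees
p = 53 / 172
p = 0.3081

0.3081


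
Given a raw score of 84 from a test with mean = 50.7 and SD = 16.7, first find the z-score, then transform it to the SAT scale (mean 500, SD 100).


z = (X - mean) / SD = (84 - 50.7) / 16.7
z = 33.3 / 16.7
z = 1.994
SAT-scale = SAT = 500 + 100z
Carry z at full precision (z = 33.3 / 16.7) into the conversion:
SAT-scale = 500 + 100 * (33.3 / 16.7) = 500 + 3330 / 16.7
SAT-scale = 500 + 199.4012
SAT-scale = 699.4012

699.4012


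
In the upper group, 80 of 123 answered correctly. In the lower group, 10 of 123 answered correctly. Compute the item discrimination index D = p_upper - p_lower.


p_upper = 80/123 = 0.6504
p_lower = 10/123 = 0.0813
D = 0.6504 - 0.0813 = 0.5691

0.5691


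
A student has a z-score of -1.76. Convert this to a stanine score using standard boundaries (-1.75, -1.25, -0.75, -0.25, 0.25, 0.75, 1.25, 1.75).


Stanine boundaries: [-1.75, -1.25, -0.75, -0.25, 0.25, 0.75, 1.25, 1.75]
z = -1.76
Check each boundary:
  z < -1.75
  z < -1.25
  z < -0.75
  z < -0.25
  z < 0.25
  z < 0.75
  z < 1.25
  z < 1.75
Highest qualifying boundary gives stanine = 1

1


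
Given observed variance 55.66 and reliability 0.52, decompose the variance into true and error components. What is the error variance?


var_true = rxx * var_obs = 0.52 * 55.66 = 28.9432
var_error = var_obs - var_true
var_error = 55.66 - 28.9432
var_error = 26.7168

26.7168


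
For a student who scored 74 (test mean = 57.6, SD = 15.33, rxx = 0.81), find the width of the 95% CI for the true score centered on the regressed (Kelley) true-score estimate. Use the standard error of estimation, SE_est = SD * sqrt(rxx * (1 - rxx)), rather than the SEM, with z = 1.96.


True score estimate = 0.81*74 + 0.19*57.6 = 70.884
SE_est = SD * sqrt(rxx * (1 - rxx)) = 15.33 * sqrt(0.81 * 0.19) = 15.33 * sqrt(0.1539) = 6.013973
CI = T_est +/- z * SE_est, so width = 2 * z * SE_est = 2 * 1.96 * 6.013973
Width = 23.5748

23.5748


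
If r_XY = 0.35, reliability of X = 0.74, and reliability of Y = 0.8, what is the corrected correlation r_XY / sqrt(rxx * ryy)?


r_corrected = rxy / sqrt(rxx * ryy)
= 0.35 / sqrt(0.74 * 0.8)
= 0.35 / sqrt(0.592)
= 0.35 / 0.769415
r_corrected = 0.4549

0.4549


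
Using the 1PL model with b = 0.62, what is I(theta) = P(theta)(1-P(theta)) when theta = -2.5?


P = 1/(1+exp(-(-2.5-0.62))) = 0.0423
I = P*(1-P) = 0.0423 * 0.9577
I = 0.0405

0.0405


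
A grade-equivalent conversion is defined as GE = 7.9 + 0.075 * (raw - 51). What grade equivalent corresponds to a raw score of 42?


raw - median = 42 - 51 = -9
slope * diff = 0.075 * -9 = -0.675
GE = 7.9 + -0.675
GE = 7.225

7.225


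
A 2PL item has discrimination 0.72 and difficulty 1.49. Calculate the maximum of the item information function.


For 2PL, max info at theta = b = 1.49
I_max = a^2 / 4 = 0.72^2 / 4
= 0.5184 / 4
I_max = 0.1296

0.1296


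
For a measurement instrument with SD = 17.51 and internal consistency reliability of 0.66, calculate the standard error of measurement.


SEM = SD * sqrt(1 - rxx)
SEM = 17.51 * sqrt(1 - 0.66)
SEM = 17.51 * sqrt(0.34) = 17.51 * 0.583095
SEM = 10.21

10.21


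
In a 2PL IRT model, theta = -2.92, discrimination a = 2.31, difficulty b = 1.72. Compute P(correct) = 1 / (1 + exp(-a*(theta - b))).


a*(theta - b) = 2.31 * (-2.92 - 1.72) = -10.7184
exp(--10.7184) = 45179.5577
P = 1 / (1 + 45179.5577)
P = 0.0

0.0


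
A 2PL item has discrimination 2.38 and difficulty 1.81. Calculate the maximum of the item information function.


For 2PL, max info at theta = b = 1.81
I_max = a^2 / 4 = 2.38^2 / 4
= 5.6644 / 4
I_max = 1.4161

1.4161


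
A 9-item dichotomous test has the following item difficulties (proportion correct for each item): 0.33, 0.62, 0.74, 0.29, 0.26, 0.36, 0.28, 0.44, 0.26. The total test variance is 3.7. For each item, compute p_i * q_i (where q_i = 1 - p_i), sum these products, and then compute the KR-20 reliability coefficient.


For each item, compute p_i * q_i:
  Item 1: 0.33 * 0.67 = 0.2211
  Item 2: 0.62 * 0.38 = 0.2356
  Item 3: 0.74 * 0.26 = 0.1924
  Item 4: 0.29 * 0.71 = 0.2059
  Item 5: 0.26 * 0.74 = 0.1924
  Item 6: 0.36 * 0.64 = 0.2304
  Item 7: 0.28 * 0.72 = 0.2016
  Item 8: 0.44 * 0.56 = 0.2464
  Item 9: 0.26 * 0.74 = 0.1924
Sum(p_i * q_i) = 0.2211 + 0.2356 + 0.1924 + 0.2059 + 0.1924 + 0.2304 + 0.2016 + 0.2464 + 0.1924 = 1.9182
KR-20 = (k/(k-1)) * (1 - Sum(p_i*q_i) / Var_total)
= (9/8) * (1 - 1.9182/3.7)
= 1.125 * 0.4816
KR-20 = 0.5418

0.5418


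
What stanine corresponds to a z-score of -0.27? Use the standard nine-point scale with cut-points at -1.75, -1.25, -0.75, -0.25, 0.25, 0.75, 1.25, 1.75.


Stanine boundaries: [-1.75, -1.25, -0.75, -0.25, 0.25, 0.75, 1.25, 1.75]
z = -0.27
Check each boundary:
  z >= -1.75 -> could be stanine 2
  z >= -1.25 -> could be stanine 3
  z >= -0.75 -> could be stanine 4
  z < -0.25
  z < 0.25
  z < 0.75
  z < 1.25
  z < 1.75
Highest qualifying boundary gives stanine = 4

4


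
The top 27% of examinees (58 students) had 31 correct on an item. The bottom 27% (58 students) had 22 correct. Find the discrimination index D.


p_upper = 31/58 = 0.5345
p_lower = 22/58 = 0.3793
D = 0.5345 - 0.3793 = 0.1552

0.1552


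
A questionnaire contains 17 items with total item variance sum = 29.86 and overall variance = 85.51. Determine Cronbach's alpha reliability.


alpha = (k/(k-1)) * (1 - sum(si^2)/s_total^2)
= (17/16) * (1 - 29.86/85.51)
alpha = 0.6915

0.6915


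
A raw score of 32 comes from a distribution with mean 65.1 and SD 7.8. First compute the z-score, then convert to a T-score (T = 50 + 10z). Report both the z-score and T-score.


z = (X - mean) / SD = (32 - 65.1) / 7.8
z = -33.1 / 7.8
z = -4.2436
T-score = T = 50 + 10z
Carry z at full precision (z = -33.1 / 7.8) into the conversion:
T-score = 50 + 10 * (-33.1 / 7.8) = 50 + -331 / 7.8
T-score = 50 + -42.4359
T-score = 7.5641

7.5641


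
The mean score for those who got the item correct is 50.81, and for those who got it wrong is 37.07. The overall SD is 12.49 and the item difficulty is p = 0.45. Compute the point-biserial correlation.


q = 1 - p = 0.55
rpb = ((M1 - M0) / SD) * sqrt(p * q)
rpb = ((50.81 - 37.07) / 12.49) * sqrt(0.45 * 0.55)
rpb = 0.5473

0.5473


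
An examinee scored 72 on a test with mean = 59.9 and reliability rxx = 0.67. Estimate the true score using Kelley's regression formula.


T_est = rxx * X + (1 - rxx) * mean
T_est = 0.67 * 72 + 0.33 * 59.9
T_est = 48.24 + 19.767
T_est = 68.007

68.007


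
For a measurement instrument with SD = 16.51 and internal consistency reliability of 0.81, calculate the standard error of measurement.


SEM = SD * sqrt(1 - rxx)
SEM = 16.51 * sqrt(1 - 0.81)
SEM = 16.51 * sqrt(0.19) = 16.51 * 0.43589
SEM = 7.1965

7.1965


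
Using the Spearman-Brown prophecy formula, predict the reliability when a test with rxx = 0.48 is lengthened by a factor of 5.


r_new = (n * rxx) / (1 + (n-1) * rxx)
r_new = (5 * 0.48) / (1 + 4 * 0.48)
r_new = 2.4 / 2.92
r_new = 0.8219

0.8219


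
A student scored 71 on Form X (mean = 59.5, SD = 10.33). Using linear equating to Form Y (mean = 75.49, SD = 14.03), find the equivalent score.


slope = SD_Y / SD_X = 14.03 / 10.33 ~ 1.3582
intercept = mean_Y - slope * mean_X = 75.49 - (14.03 / 10.33) * 59.5 ~ -5.3217
Y = slope * X + intercept. To avoid rounding drift from the rounded slope/intercept, evaluate the equivalent form Y = mean_Y + SD_Y * (X - mean_X) / SD_X at full precision:
Y = 75.49 + 14.03 * (71 - 59.5) / 10.33
Y = 75.49 + 14.03 * 11.5 / 10.33
Y = 75.49 + 161.345 / 10.33
Y = 75.49 + 15.6191
Y = 91.1091

91.1091


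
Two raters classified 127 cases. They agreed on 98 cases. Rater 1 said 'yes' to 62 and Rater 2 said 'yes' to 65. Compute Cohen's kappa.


P_o = 98/127 = 0.771654
P_e = (62*65 + 65*62) / 16129 = 0.499721
kappa = (P_o - P_e) / (1 - P_e)
kappa = (0.771654 - 0.499721) / (1 - 0.499721)
kappa = 0.5436

0.5436


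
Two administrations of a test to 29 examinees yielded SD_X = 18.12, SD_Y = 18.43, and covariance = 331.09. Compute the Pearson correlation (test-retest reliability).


r = cov(X,Y) / (SD_X * SD_Y)
r = 331.09 / (18.12 * 18.43)
r = 331.09 / 333.9516
r = 0.9914

0.9914


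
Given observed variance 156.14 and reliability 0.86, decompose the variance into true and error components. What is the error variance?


var_true = rxx * var_obs = 0.86 * 156.14 = 134.2804
var_error = var_obs - var_true
var_error = 156.14 - 134.2804
var_error = 21.8596

21.8596


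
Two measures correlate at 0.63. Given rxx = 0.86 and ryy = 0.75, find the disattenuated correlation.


r_corrected = rxy / sqrt(rxx * ryy)
= 0.63 / sqrt(0.86 * 0.75)
= 0.63 / sqrt(0.645)
= 0.63 / 0.803119
r_corrected = 0.7844

0.7844


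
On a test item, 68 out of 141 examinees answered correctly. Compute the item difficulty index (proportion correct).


Item difficulty p = number correct / total examinees
p = 68 / 141
p = 0.4823

0.4823


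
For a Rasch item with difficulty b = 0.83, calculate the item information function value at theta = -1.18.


P = 1/(1+exp(-(-1.18-0.83))) = 0.1182
I = P*(1-P) = 0.1182 * 0.8818
I = 0.1042

0.1042


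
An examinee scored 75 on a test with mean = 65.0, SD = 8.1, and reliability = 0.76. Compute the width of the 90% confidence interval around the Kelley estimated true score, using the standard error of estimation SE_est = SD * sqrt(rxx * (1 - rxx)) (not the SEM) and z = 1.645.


True score estimate = 0.76*75 + 0.24*65.0 = 72.6
SE_est = SD * sqrt(rxx * (1 - rxx)) = 8.1 * sqrt(0.76 * 0.24) = 8.1 * sqrt(0.1824) = 3.459373
CI = T_est +/- z * SE_est, so width = 2 * z * SE_est = 2 * 1.645 * 3.459373
Width = 11.3813

11.3813


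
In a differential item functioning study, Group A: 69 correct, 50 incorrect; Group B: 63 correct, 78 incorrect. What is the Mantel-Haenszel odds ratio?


Odds_A = 69/50 = 1.38
Odds_B = 63/78 = 0.8077
OR = Odds_A / Odds_B = 1.38 / 0.8077
Exactly, OR = (69 * 78) / (50 * 63) = 5382 / 3150
OR = 1.7086

1.7086


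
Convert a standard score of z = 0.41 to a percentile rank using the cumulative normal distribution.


CDF(z) = 0.5 * (1 + erf(z/sqrt(2)))
erf(0.2899) = 0.3182
CDF = 0.6591
Percentile rank = 0.6591 * 100 = 65.91

65.91


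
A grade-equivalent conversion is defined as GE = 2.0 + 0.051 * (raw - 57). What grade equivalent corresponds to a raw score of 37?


raw - median = 37 - 57 = -20
slope * diff = 0.051 * -20 = -1.02
GE = 2.0 + -1.02
GE = 0.98

0.98


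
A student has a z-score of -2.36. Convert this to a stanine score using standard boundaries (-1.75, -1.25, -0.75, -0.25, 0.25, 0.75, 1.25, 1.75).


Stanine boundaries: [-1.75, -1.25, -0.75, -0.25, 0.25, 0.75, 1.25, 1.75]
z = -2.36
Check each boundary:
  z < -1.75
  z < -1.25
  z < -0.75
  z < -0.25
  z < 0.25
  z < 0.75
  z < 1.25
  z < 1.75
Highest qualifying boundary gives stanine = 1

1


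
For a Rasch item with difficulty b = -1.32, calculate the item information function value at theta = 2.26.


P = 1/(1+exp(-(2.26--1.32))) = 0.9729
I = P*(1-P) = 0.9729 * 0.0271
I = 0.0264

0.0264


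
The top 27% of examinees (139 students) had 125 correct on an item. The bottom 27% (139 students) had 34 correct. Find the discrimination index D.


p_upper = 125/139 = 0.8993
p_lower = 34/139 = 0.2446
D = 0.8993 - 0.2446 = 0.6547

0.6547


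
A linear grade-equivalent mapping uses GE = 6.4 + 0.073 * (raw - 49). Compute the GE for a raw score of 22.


raw - median = 22 - 49 = -27
slope * diff = 0.073 * -27 = -1.971
GE = 6.4 + -1.971
GE = 4.429

4.429


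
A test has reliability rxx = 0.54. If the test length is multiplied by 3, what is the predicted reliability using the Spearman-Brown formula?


r_new = (n * rxx) / (1 + (n-1) * rxx)
r_new = (3 * 0.54) / (1 + 2 * 0.54)
r_new = 1.62 / 2.08
r_new = 0.7788

0.7788


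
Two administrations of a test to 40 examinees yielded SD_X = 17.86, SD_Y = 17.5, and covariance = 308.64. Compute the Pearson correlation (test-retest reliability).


r = cov(X,Y) / (SD_X * SD_Y)
r = 308.64 / (17.86 * 17.5)
r = 308.64 / 312.55
r = 0.9875

0.9875


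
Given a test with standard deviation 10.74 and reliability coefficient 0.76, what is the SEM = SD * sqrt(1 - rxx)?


SEM = SD * sqrt(1 - rxx)
SEM = 10.74 * sqrt(1 - 0.76)
SEM = 10.74 * sqrt(0.24) = 10.74 * 0.489898
SEM = 5.2615

5.2615


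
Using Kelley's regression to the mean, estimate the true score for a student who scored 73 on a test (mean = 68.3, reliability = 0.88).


T_est = rxx * X + (1 - rxx) * mean
T_est = 0.88 * 73 + 0.12 * 68.3
T_est = 64.24 + 8.196
T_est = 72.436

72.436


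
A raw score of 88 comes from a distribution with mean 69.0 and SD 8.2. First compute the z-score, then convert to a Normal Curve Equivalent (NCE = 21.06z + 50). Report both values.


z = (X - mean) / SD = (88 - 69.0) / 8.2
z = 19.0 / 8.2
z = 2.3171
NCE = NCE = 21.06z + 50
Carry z at full precision (z = 19.0 / 8.2) into the conversion:
NCE = 21.06 * (19.0 / 8.2) + 50 = 400.14 / 8.2 + 50
NCE = 48.7976 + 50
NCE = 98.7976

98.7976


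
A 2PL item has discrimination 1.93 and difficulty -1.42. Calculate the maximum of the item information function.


For 2PL, max info at theta = b = -1.42
I_max = a^2 / 4 = 1.93^2 / 4
= 3.7249 / 4
I_max = 0.9312

0.9312


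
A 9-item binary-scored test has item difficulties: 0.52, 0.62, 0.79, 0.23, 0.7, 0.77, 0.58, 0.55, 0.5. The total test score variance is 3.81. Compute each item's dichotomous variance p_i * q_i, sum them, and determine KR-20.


For each item, compute p_i * q_i:
  Item 1: 0.52 * 0.48 = 0.2496
  Item 2: 0.62 * 0.38 = 0.2356
  Item 3: 0.79 * 0.21 = 0.1659
  Item 4: 0.23 * 0.77 = 0.1771
  Item 5: 0.7 * 0.3 = 0.21
  Item 6: 0.77 * 0.23 = 0.1771
  Item 7: 0.58 * 0.42 = 0.2436
  Item 8: 0.55 * 0.45 = 0.2475
  Item 9: 0.5 * 0.5 = 0.25
Sum(p_i * q_i) = 0.2496 + 0.2356 + 0.1659 + 0.1771 + 0.21 + 0.1771 + 0.2436 + 0.2475 + 0.25 = 1.9564
KR-20 = (k/(k-1)) * (1 - Sum(p_i*q_i) / Var_total)
= (9/8) * (1 - 1.9564/3.81)
= 1.125 * 0.4865
KR-20 = 0.5473

0.5473


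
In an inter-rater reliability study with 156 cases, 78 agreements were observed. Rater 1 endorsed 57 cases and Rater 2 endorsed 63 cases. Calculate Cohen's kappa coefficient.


P_o = 78/156 = 0.5
P_e = (57*63 + 99*93) / 24336 = 0.525888
kappa = (P_o - P_e) / (1 - P_e)
kappa = (0.5 - 0.525888) / (1 - 0.525888)
kappa = -0.0546

-0.0546


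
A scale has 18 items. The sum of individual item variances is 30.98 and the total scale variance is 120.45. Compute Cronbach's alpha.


alpha = (k/(k-1)) * (1 - sum(si^2)/s_total^2)
= (18/17) * (1 - 30.98/120.45)
alpha = 0.7865

0.7865


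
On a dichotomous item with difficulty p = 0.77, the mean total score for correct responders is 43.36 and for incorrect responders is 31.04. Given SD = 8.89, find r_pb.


q = 1 - p = 0.23
rpb = ((M1 - M0) / SD) * sqrt(p * q)
rpb = ((43.36 - 31.04) / 8.89) * sqrt(0.77 * 0.23)
rpb = 0.5832

0.5832


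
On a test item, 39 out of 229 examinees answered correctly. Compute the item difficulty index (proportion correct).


Item difficulty p = number correct / total examinees
p = 39 / 229
p = 0.1703

0.1703


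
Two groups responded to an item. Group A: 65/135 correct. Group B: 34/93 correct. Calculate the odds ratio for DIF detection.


Odds_A = 65/70 = 0.9286
Odds_B = 34/59 = 0.5763
OR = Odds_A / Odds_B = 0.9286 / 0.5763
Exactly, OR = (65 * 59) / (70 * 34) = 3835 / 2380
OR = 1.6113

1.6113


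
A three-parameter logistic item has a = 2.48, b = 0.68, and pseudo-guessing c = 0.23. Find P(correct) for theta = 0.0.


logit = 2.48*(0.0 - 0.68) = -1.6864
P* = 1/(1 + exp(--1.6864)) = 0.1562
P = 0.23 + (1 - 0.23) * 0.1562
P = 0.3503

0.3503


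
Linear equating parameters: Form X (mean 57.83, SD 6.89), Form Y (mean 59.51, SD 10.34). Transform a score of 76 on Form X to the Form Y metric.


slope = SD_Y / SD_X = 10.34 / 6.89 ~ 1.5007
intercept = mean_Y - slope * mean_X = 59.51 - (10.34 / 6.89) * 57.83 ~ -27.277
Y = slope * X + intercept. To avoid rounding drift from the rounded slope/intercept, evaluate the equivalent form Y = mean_Y + SD_Y * (X - mean_X) / SD_X at full precision:
Y = 59.51 + 10.34 * (76 - 57.83) / 6.89
Y = 59.51 + 10.34 * 18.17 / 6.89
Y = 59.51 + 187.8778 / 6.89
Y = 59.51 + 27.2682
Y = 86.7782

86.7782


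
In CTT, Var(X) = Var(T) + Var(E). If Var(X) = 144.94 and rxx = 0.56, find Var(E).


var_true = rxx * var_obs = 0.56 * 144.94 = 81.1664
var_error = var_obs - var_true
var_error = 144.94 - 81.1664
var_error = 63.7736

63.7736


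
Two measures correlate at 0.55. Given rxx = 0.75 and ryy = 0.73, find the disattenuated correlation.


r_corrected = rxy / sqrt(rxx * ryy)
= 0.55 / sqrt(0.75 * 0.73)
= 0.55 / sqrt(0.5475)
= 0.55 / 0.739932
r_corrected = 0.7433

0.7433


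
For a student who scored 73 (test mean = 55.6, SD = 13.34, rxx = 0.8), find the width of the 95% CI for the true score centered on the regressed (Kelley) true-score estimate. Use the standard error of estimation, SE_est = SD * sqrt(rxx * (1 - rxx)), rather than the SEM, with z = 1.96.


True score estimate = 0.8*73 + 0.2*55.6 = 69.52
SE_est = SD * sqrt(rxx * (1 - rxx)) = 13.34 * sqrt(0.8 * 0.2) = 13.34 * sqrt(0.16) = 5.336
CI = T_est +/- z * SE_est, so width = 2 * z * SE_est = 2 * 1.96 * 5.336
Width = 20.9171

20.9171


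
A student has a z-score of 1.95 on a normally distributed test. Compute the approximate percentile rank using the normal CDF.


CDF(z) = 0.5 * (1 + erf(z/sqrt(2)))
erf(1.3789) = 0.9488
CDF = 0.9744
Percentile rank = 0.9744 * 100 = 97.44

97.44


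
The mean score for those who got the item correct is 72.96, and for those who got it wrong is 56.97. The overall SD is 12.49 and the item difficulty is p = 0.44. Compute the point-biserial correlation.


q = 1 - p = 0.56
rpb = ((M1 - M0) / SD) * sqrt(p * q)
rpb = ((72.96 - 56.97) / 12.49) * sqrt(0.44 * 0.56)
rpb = 0.6355

0.6355


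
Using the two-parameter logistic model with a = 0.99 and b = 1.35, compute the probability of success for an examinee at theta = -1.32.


a*(theta - b) = 0.99 * (-1.32 - 1.35) = -2.6433
exp(--2.6433) = 14.0595
P = 1 / (1 + 14.0595)
P = 0.0664

0.0664


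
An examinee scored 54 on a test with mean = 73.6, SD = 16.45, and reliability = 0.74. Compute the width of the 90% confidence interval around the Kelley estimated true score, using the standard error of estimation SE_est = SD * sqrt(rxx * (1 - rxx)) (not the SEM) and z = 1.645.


True score estimate = 0.74*54 + 0.26*73.6 = 59.096
SE_est = SD * sqrt(rxx * (1 - rxx)) = 16.45 * sqrt(0.74 * 0.26) = 16.45 * sqrt(0.1924) = 7.215533
CI = T_est +/- z * SE_est, so width = 2 * z * SE_est = 2 * 1.645 * 7.215533
Width = 23.7391

23.7391


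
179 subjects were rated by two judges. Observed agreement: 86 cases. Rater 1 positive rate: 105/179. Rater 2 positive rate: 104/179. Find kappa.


P_o = 86/179 = 0.480447
P_e = (105*104 + 74*75) / 32041 = 0.514029
kappa = (P_o - P_e) / (1 - P_e)
kappa = (0.480447 - 0.514029) / (1 - 0.514029)
kappa = -0.0691

-0.0691


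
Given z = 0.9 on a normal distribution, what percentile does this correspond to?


CDF(z) = 0.5 * (1 + erf(z/sqrt(2)))
erf(0.6364) = 0.6319
CDF = 0.8159
Percentile rank = 0.8159 * 100 = 81.59

81.59


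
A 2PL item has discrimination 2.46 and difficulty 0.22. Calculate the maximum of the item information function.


For 2PL, max info at theta = b = 0.22
I_max = a^2 / 4 = 2.46^2 / 4
= 6.0516 / 4
I_max = 1.5129

1.5129


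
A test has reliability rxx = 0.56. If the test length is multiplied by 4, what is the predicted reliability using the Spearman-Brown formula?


r_new = (n * rxx) / (1 + (n-1) * rxx)
r_new = (4 * 0.56) / (1 + 3 * 0.56)
r_new = 2.24 / 2.68
r_new = 0.8358

0.8358


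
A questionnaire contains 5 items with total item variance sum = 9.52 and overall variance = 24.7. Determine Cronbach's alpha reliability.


alpha = (k/(k-1)) * (1 - sum(si^2)/s_total^2)
= (5/4) * (1 - 9.52/24.7)
alpha = 0.7682

0.7682


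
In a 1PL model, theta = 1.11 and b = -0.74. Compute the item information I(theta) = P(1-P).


P = 1/(1+exp(-(1.11--0.74))) = 0.8641
I = P*(1-P) = 0.8641 * 0.1359
I = 0.1174

0.1174


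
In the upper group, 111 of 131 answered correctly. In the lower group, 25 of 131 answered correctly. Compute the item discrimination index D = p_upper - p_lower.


p_upper = 111/131 = 0.8473
p_lower = 25/131 = 0.1908
D = 0.8473 - 0.1908 = 0.6565

0.6565


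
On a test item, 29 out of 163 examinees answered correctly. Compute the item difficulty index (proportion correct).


Item difficulty p = number correct / total examinees
p = 29 / 163
p = 0.1779

0.1779


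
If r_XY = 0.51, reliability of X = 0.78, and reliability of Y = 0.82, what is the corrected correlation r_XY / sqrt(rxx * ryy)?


r_corrected = rxy / sqrt(rxx * ryy)
= 0.51 / sqrt(0.78 * 0.82)
= 0.51 / sqrt(0.6396)
= 0.51 / 0.79975
r_corrected = 0.6377

0.6377


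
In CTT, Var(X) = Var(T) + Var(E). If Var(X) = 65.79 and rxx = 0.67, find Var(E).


var_true = rxx * var_obs = 0.67 * 65.79 = 44.0793
var_error = var_obs - var_true
var_error = 65.79 - 44.0793
var_error = 21.7107

21.7107


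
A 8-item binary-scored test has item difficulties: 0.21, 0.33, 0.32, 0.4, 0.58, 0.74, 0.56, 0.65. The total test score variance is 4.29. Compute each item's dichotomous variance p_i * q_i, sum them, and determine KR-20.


For each item, compute p_i * q_i:
  Item 1: 0.21 * 0.79 = 0.1659
  Item 2: 0.33 * 0.67 = 0.2211
  Item 3: 0.32 * 0.68 = 0.2176
  Item 4: 0.4 * 0.6 = 0.24
  Item 5: 0.58 * 0.42 = 0.2436
  Item 6: 0.74 * 0.26 = 0.1924
  Item 7: 0.56 * 0.44 = 0.2464
  Item 8: 0.65 * 0.35 = 0.2275
Sum(p_i * q_i) = 0.1659 + 0.2211 + 0.2176 + 0.24 + 0.2436 + 0.1924 + 0.2464 + 0.2275 = 1.7545
KR-20 = (k/(k-1)) * (1 - Sum(p_i*q_i) / Var_total)
= (8/7) * (1 - 1.7545/4.29)
= 1.1429 * 0.591
KR-20 = 0.6755

0.6755


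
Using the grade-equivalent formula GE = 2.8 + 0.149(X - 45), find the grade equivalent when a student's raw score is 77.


raw - median = 77 - 45 = 32
slope * diff = 0.149 * 32 = 4.768
GE = 2.8 + 4.768
GE = 7.568

7.568


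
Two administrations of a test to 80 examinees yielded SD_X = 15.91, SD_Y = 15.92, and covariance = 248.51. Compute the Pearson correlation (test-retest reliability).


r = cov(X,Y) / (SD_X * SD_Y)
r = 248.51 / (15.91 * 15.92)
r = 248.51 / 253.2872
r = 0.9811

0.9811


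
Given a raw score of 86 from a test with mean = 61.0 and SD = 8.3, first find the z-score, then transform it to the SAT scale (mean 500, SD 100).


z = (X - mean) / SD = (86 - 61.0) / 8.3
z = 25.0 / 8.3
z = 3.012
SAT-scale = SAT = 500 + 100z
Carry z at full precision (z = 25.0 / 8.3) into the conversion:
SAT-scale = 500 + 100 * (25.0 / 8.3) = 500 + 2500 / 8.3
SAT-scale = 500 + 301.2048
SAT-scale = 801.2048

801.2048


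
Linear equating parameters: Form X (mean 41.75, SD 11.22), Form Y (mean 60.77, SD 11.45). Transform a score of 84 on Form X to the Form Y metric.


slope = SD_Y / SD_X = 11.45 / 11.22 ~ 1.0205
intercept = mean_Y - slope * mean_X = 60.77 - (11.45 / 11.22) * 41.75 ~ 18.1642
Y = slope * X + intercept. To avoid rounding drift from the rounded slope/intercept, evaluate the equivalent form Y = mean_Y + SD_Y * (X - mean_X) / SD_X at full precision:
Y = 60.77 + 11.45 * (84 - 41.75) / 11.22
Y = 60.77 + 11.45 * 42.25 / 11.22
Y = 60.77 + 483.7625 / 11.22
Y = 60.77 + 43.1161
Y = 103.8861

103.8861


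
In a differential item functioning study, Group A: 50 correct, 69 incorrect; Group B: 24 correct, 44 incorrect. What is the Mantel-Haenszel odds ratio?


Odds_A = 50/69 = 0.7246
Odds_B = 24/44 = 0.5455
OR = Odds_A / Odds_B = 0.7246 / 0.5455
Exactly, OR = (50 * 44) / (69 * 24) = 2200 / 1656
OR = 1.3285

1.3285


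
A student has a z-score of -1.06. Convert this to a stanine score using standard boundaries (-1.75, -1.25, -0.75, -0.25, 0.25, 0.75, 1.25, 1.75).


Stanine boundaries: [-1.75, -1.25, -0.75, -0.25, 0.25, 0.75, 1.25, 1.75]
z = -1.06
Check each boundary:
  z >= -1.75 -> could be stanine 2
  z >= -1.25 -> could be stanine 3
  z < -0.75
  z < -0.25
  z < 0.25
  z < 0.75
  z < 1.25
  z < 1.75
Highest qualifying boundary gives stanine = 3

3


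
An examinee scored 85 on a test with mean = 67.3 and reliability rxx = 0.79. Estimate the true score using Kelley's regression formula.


T_est = rxx * X + (1 - rxx) * mean
T_est = 0.79 * 85 + 0.21 * 67.3
T_est = 67.15 + 14.133
T_est = 81.283

81.283


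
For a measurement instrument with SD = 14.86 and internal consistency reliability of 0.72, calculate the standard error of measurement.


SEM = SD * sqrt(1 - rxx)
SEM = 14.86 * sqrt(1 - 0.72)
SEM = 14.86 * sqrt(0.28) = 14.86 * 0.52915
SEM = 7.8632

7.8632


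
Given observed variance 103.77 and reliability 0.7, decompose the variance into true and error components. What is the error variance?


var_true = rxx * var_obs = 0.7 * 103.77 = 72.639
var_error = var_obs - var_true
var_error = 103.77 - 72.639
var_error = 31.131

31.131


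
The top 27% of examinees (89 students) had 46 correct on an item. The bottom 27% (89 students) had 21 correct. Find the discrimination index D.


p_upper = 46/89 = 0.5169
p_lower = 21/89 = 0.236
D = 0.5169 - 0.236 = 0.2809

0.2809


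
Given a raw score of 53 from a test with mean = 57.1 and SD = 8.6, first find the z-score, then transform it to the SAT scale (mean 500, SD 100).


z = (X - mean) / SD = (53 - 57.1) / 8.6
z = -4.1 / 8.6
z = -0.4767
SAT-scale = SAT = 500 + 100z
Carry z at full precision (z = -4.1 / 8.6) into the conversion:
SAT-scale = 500 + 100 * (-4.1 / 8.6) = 500 + -410 / 8.6
SAT-scale = 500 + -47.6744
SAT-scale = 452.3256

452.3256


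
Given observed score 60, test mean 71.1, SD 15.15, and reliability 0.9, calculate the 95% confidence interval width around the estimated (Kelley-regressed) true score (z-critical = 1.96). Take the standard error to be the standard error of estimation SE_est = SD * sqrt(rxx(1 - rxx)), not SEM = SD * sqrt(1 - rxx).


True score estimate = 0.9*60 + 0.1*71.1 = 61.11
SE_est = SD * sqrt(rxx * (1 - rxx)) = 15.15 * sqrt(0.9 * 0.1) = 15.15 * sqrt(0.09) = 4.545
CI = T_est +/- z * SE_est, so width = 2 * z * SE_est = 2 * 1.96 * 4.545
Width = 17.8164

17.8164


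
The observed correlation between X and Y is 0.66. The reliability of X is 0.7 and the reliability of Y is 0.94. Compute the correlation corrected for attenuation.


r_corrected = rxy / sqrt(rxx * ryy)
= 0.66 / sqrt(0.7 * 0.94)
= 0.66 / sqrt(0.658)
= 0.66 / 0.811172
r_corrected = 0.8136

0.8136


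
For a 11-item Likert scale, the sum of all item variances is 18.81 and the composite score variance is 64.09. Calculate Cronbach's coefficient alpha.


alpha = (k/(k-1)) * (1 - sum(si^2)/s_total^2)
= (11/10) * (1 - 18.81/64.09)
alpha = 0.7772

0.7772


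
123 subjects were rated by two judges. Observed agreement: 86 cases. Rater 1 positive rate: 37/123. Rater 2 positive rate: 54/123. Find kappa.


P_o = 86/123 = 0.699187
P_e = (37*54 + 86*69) / 15129 = 0.524291
kappa = (P_o - P_e) / (1 - P_e)
kappa = (0.699187 - 0.524291) / (1 - 0.524291)
kappa = 0.3677

0.3677


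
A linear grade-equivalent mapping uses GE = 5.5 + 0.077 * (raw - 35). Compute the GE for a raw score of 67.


raw - median = 67 - 35 = 32
slope * diff = 0.077 * 32 = 2.464
GE = 5.5 + 2.464
GE = 7.964

7.964


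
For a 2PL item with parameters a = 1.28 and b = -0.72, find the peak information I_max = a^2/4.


For 2PL, max info at theta = b = -0.72
I_max = a^2 / 4 = 1.28^2 / 4
= 1.6384 / 4
I_max = 0.4096

0.4096


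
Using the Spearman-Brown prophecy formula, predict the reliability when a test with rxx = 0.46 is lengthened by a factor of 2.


r_new = (n * rxx) / (1 + (n-1) * rxx)
r_new = (2 * 0.46) / (1 + 1 * 0.46)
r_new = 0.92 / 1.46
r_new = 0.6301

0.6301


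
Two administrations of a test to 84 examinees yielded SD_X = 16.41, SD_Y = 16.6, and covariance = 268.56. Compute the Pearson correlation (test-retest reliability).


r = cov(X,Y) / (SD_X * SD_Y)
r = 268.56 / (16.41 * 16.6)
r = 268.56 / 272.406
r = 0.9859

0.9859


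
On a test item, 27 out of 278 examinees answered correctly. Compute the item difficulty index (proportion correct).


Item difficulty p = number correct / total examinees
p = 27 / 278
p = 0.0971

0.0971


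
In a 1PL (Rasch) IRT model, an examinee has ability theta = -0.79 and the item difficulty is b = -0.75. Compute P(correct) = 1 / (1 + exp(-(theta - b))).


theta - b = -0.79 - -0.75 = -0.04
exp(-(theta - b)) = exp(0.04) = 1.0408
P = 1 / (1 + 1.0408)
P = 0.49

0.49
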